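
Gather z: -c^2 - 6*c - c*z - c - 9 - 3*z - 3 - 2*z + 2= -c^2 - 7*c + z*(-c - 5) - 10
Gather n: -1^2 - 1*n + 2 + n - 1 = 0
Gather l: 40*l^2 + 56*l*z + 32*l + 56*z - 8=40*l^2 + l*(56*z + 32) + 56*z - 8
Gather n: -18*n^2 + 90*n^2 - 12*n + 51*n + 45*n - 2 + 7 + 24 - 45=72*n^2 + 84*n - 16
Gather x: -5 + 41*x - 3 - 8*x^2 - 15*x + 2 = -8*x^2 + 26*x - 6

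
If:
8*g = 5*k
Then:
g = 5*k/8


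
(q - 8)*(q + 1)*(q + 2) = q^3 - 5*q^2 - 22*q - 16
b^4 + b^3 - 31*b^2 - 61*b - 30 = (b - 6)*(b + 1)^2*(b + 5)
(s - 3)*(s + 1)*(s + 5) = s^3 + 3*s^2 - 13*s - 15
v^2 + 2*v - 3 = (v - 1)*(v + 3)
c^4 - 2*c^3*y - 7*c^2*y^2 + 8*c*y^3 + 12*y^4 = (c - 3*y)*(c - 2*y)*(c + y)*(c + 2*y)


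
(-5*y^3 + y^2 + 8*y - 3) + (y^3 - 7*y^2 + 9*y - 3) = -4*y^3 - 6*y^2 + 17*y - 6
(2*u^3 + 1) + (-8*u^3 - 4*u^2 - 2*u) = -6*u^3 - 4*u^2 - 2*u + 1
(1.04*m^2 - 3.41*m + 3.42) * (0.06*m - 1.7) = 0.0624*m^3 - 1.9726*m^2 + 6.0022*m - 5.814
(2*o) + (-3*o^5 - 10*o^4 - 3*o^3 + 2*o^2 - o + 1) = -3*o^5 - 10*o^4 - 3*o^3 + 2*o^2 + o + 1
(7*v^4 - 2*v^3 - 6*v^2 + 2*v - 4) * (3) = 21*v^4 - 6*v^3 - 18*v^2 + 6*v - 12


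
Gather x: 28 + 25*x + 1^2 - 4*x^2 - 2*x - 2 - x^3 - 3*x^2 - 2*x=-x^3 - 7*x^2 + 21*x + 27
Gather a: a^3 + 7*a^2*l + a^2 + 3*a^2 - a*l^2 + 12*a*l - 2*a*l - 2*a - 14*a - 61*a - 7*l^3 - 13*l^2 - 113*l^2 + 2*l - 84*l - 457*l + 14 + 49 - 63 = a^3 + a^2*(7*l + 4) + a*(-l^2 + 10*l - 77) - 7*l^3 - 126*l^2 - 539*l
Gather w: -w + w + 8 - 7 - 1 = 0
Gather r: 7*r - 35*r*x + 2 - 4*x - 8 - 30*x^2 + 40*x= r*(7 - 35*x) - 30*x^2 + 36*x - 6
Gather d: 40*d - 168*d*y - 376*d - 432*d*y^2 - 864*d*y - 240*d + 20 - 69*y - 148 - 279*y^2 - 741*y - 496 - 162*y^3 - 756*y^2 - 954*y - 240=d*(-432*y^2 - 1032*y - 576) - 162*y^3 - 1035*y^2 - 1764*y - 864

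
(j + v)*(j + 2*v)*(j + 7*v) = j^3 + 10*j^2*v + 23*j*v^2 + 14*v^3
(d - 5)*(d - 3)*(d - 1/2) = d^3 - 17*d^2/2 + 19*d - 15/2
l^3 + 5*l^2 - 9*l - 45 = (l - 3)*(l + 3)*(l + 5)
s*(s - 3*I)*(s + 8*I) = s^3 + 5*I*s^2 + 24*s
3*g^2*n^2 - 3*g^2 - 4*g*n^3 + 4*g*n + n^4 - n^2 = (-3*g + n)*(-g + n)*(n - 1)*(n + 1)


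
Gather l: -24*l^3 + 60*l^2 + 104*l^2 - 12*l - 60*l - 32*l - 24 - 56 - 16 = -24*l^3 + 164*l^2 - 104*l - 96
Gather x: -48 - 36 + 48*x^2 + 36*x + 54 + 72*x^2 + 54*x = 120*x^2 + 90*x - 30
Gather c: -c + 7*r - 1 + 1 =-c + 7*r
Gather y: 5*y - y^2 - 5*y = -y^2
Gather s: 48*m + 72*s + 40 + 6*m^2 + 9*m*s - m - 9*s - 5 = 6*m^2 + 47*m + s*(9*m + 63) + 35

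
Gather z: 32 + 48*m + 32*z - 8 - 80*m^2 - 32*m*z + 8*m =-80*m^2 + 56*m + z*(32 - 32*m) + 24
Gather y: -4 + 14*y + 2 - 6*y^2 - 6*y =-6*y^2 + 8*y - 2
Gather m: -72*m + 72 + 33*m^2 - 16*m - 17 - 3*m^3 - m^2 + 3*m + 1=-3*m^3 + 32*m^2 - 85*m + 56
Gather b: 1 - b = 1 - b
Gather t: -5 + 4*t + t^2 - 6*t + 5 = t^2 - 2*t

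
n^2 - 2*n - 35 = (n - 7)*(n + 5)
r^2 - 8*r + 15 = (r - 5)*(r - 3)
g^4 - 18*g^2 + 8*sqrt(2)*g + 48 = (g - 2*sqrt(2))^2*(g + sqrt(2))*(g + 3*sqrt(2))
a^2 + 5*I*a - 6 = (a + 2*I)*(a + 3*I)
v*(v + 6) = v^2 + 6*v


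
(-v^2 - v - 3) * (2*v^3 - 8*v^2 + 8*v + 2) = -2*v^5 + 6*v^4 - 6*v^3 + 14*v^2 - 26*v - 6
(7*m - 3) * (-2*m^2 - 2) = -14*m^3 + 6*m^2 - 14*m + 6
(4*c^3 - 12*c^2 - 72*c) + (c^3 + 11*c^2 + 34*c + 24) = 5*c^3 - c^2 - 38*c + 24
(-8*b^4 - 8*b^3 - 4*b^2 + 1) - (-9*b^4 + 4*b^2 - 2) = b^4 - 8*b^3 - 8*b^2 + 3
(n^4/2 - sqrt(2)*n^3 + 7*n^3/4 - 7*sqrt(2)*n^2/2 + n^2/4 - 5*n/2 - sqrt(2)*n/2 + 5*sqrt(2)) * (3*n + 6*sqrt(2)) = 3*n^5/2 + 21*n^4/4 - 45*n^3/4 - 99*n^2/2 - 6*n + 60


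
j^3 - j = j*(j - 1)*(j + 1)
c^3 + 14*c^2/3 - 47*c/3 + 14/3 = (c - 2)*(c - 1/3)*(c + 7)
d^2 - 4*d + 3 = (d - 3)*(d - 1)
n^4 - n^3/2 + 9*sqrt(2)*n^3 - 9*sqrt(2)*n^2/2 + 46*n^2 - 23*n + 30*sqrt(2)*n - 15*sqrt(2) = (n - 1/2)*(n + sqrt(2))*(n + 3*sqrt(2))*(n + 5*sqrt(2))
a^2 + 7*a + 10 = (a + 2)*(a + 5)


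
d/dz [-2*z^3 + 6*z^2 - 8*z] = -6*z^2 + 12*z - 8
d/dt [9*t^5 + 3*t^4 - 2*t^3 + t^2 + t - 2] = 45*t^4 + 12*t^3 - 6*t^2 + 2*t + 1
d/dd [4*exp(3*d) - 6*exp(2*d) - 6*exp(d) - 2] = (12*exp(2*d) - 12*exp(d) - 6)*exp(d)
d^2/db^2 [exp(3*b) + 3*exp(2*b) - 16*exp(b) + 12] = (9*exp(2*b) + 12*exp(b) - 16)*exp(b)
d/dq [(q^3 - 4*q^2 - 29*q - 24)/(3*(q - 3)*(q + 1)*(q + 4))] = 2*(q^2 + 4*q + 14)/(q^4 + 2*q^3 - 23*q^2 - 24*q + 144)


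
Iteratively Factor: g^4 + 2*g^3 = (g)*(g^3 + 2*g^2) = g*(g + 2)*(g^2) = g^2*(g + 2)*(g)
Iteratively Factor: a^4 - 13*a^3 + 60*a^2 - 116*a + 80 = (a - 2)*(a^3 - 11*a^2 + 38*a - 40) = (a - 2)^2*(a^2 - 9*a + 20) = (a - 4)*(a - 2)^2*(a - 5)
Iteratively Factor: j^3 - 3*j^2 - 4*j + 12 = (j - 3)*(j^2 - 4) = (j - 3)*(j + 2)*(j - 2)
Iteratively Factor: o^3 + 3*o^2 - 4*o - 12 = (o - 2)*(o^2 + 5*o + 6) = (o - 2)*(o + 2)*(o + 3)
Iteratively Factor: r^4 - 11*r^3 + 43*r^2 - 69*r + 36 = (r - 3)*(r^3 - 8*r^2 + 19*r - 12) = (r - 4)*(r - 3)*(r^2 - 4*r + 3) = (r - 4)*(r - 3)*(r - 1)*(r - 3)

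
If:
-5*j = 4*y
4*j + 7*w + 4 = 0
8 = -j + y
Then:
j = -32/9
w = 92/63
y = 40/9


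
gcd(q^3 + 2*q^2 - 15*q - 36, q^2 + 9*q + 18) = q + 3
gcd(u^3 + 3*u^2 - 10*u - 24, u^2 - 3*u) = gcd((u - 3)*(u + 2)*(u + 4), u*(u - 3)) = u - 3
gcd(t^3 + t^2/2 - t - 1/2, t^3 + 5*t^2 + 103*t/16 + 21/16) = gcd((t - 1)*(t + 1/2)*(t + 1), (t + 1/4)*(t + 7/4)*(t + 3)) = 1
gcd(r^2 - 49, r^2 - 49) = r^2 - 49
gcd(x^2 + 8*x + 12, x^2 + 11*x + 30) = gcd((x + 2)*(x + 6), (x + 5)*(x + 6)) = x + 6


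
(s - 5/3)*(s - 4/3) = s^2 - 3*s + 20/9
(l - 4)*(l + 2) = l^2 - 2*l - 8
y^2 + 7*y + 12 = (y + 3)*(y + 4)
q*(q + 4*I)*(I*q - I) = I*q^3 - 4*q^2 - I*q^2 + 4*q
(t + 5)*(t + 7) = t^2 + 12*t + 35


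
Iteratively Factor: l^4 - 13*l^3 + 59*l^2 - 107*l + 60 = (l - 4)*(l^3 - 9*l^2 + 23*l - 15) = (l - 4)*(l - 3)*(l^2 - 6*l + 5) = (l - 4)*(l - 3)*(l - 1)*(l - 5)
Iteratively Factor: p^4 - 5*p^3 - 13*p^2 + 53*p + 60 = (p - 4)*(p^3 - p^2 - 17*p - 15) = (p - 4)*(p + 1)*(p^2 - 2*p - 15) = (p - 5)*(p - 4)*(p + 1)*(p + 3)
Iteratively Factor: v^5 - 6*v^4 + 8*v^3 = (v - 4)*(v^4 - 2*v^3) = (v - 4)*(v - 2)*(v^3) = v*(v - 4)*(v - 2)*(v^2) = v^2*(v - 4)*(v - 2)*(v)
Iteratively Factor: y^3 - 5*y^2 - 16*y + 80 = (y + 4)*(y^2 - 9*y + 20) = (y - 5)*(y + 4)*(y - 4)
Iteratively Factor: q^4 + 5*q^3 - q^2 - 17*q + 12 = (q + 4)*(q^3 + q^2 - 5*q + 3) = (q - 1)*(q + 4)*(q^2 + 2*q - 3) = (q - 1)*(q + 3)*(q + 4)*(q - 1)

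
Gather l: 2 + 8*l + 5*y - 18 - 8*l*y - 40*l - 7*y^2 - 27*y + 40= l*(-8*y - 32) - 7*y^2 - 22*y + 24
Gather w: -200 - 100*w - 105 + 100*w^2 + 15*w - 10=100*w^2 - 85*w - 315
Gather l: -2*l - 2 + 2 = -2*l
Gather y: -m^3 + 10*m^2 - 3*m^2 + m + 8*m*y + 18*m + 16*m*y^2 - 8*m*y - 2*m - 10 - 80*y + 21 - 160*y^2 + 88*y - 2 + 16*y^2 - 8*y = -m^3 + 7*m^2 + 17*m + y^2*(16*m - 144) + 9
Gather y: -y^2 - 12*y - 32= -y^2 - 12*y - 32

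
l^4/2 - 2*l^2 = l^2*(l/2 + 1)*(l - 2)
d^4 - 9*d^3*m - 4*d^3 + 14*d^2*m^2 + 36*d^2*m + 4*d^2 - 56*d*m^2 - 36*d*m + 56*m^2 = (d - 2)^2*(d - 7*m)*(d - 2*m)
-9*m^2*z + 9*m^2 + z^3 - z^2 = (-3*m + z)*(3*m + z)*(z - 1)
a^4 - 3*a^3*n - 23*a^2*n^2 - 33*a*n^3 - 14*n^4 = (a - 7*n)*(a + n)^2*(a + 2*n)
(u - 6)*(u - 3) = u^2 - 9*u + 18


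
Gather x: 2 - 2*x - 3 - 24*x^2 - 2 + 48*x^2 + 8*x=24*x^2 + 6*x - 3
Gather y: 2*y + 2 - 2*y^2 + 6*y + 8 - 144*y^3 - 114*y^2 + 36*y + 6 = -144*y^3 - 116*y^2 + 44*y + 16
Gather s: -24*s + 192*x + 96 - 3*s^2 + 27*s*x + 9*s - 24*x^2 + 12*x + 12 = -3*s^2 + s*(27*x - 15) - 24*x^2 + 204*x + 108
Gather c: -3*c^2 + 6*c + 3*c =-3*c^2 + 9*c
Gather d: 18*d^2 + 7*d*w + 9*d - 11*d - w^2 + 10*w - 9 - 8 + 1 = 18*d^2 + d*(7*w - 2) - w^2 + 10*w - 16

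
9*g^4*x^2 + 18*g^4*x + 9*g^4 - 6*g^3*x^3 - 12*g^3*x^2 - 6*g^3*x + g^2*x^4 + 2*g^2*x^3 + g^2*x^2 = (-3*g + x)^2*(g*x + g)^2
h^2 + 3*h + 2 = (h + 1)*(h + 2)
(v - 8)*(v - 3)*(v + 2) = v^3 - 9*v^2 + 2*v + 48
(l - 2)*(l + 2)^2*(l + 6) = l^4 + 8*l^3 + 8*l^2 - 32*l - 48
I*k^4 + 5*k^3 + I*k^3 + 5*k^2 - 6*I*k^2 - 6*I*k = k*(k - 3*I)*(k - 2*I)*(I*k + I)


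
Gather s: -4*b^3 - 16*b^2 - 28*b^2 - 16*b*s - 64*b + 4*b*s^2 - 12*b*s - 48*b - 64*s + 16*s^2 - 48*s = -4*b^3 - 44*b^2 - 112*b + s^2*(4*b + 16) + s*(-28*b - 112)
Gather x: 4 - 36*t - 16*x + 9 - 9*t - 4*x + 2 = -45*t - 20*x + 15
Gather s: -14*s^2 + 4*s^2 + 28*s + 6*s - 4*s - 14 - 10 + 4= -10*s^2 + 30*s - 20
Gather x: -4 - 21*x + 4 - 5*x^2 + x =-5*x^2 - 20*x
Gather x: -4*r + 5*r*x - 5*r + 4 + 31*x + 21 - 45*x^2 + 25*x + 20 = -9*r - 45*x^2 + x*(5*r + 56) + 45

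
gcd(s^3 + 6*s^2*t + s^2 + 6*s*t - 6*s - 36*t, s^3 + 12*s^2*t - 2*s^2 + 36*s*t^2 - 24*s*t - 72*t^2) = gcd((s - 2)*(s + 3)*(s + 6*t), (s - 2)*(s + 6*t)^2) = s^2 + 6*s*t - 2*s - 12*t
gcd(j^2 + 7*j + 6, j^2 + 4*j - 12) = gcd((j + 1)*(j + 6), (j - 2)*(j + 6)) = j + 6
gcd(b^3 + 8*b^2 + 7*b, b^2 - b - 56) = b + 7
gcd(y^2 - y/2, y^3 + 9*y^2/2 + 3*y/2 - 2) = y - 1/2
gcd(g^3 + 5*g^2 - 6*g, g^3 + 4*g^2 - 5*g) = g^2 - g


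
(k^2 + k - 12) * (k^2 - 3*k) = k^4 - 2*k^3 - 15*k^2 + 36*k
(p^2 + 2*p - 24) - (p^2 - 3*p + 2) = 5*p - 26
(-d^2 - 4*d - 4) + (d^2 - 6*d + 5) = 1 - 10*d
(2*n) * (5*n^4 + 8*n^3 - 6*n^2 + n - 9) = 10*n^5 + 16*n^4 - 12*n^3 + 2*n^2 - 18*n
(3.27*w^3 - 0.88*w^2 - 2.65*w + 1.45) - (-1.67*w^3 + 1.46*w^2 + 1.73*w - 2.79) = 4.94*w^3 - 2.34*w^2 - 4.38*w + 4.24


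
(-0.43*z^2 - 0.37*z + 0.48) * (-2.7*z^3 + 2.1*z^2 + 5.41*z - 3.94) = 1.161*z^5 + 0.096*z^4 - 4.3993*z^3 + 0.7005*z^2 + 4.0546*z - 1.8912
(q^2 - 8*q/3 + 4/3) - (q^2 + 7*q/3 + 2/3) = 2/3 - 5*q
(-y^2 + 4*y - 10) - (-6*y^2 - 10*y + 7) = 5*y^2 + 14*y - 17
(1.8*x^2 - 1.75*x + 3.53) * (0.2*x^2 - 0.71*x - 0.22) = 0.36*x^4 - 1.628*x^3 + 1.5525*x^2 - 2.1213*x - 0.7766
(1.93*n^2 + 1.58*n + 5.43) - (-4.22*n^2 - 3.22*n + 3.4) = 6.15*n^2 + 4.8*n + 2.03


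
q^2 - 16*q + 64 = (q - 8)^2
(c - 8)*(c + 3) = c^2 - 5*c - 24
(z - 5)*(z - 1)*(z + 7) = z^3 + z^2 - 37*z + 35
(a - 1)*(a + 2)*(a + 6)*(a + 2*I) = a^4 + 7*a^3 + 2*I*a^3 + 4*a^2 + 14*I*a^2 - 12*a + 8*I*a - 24*I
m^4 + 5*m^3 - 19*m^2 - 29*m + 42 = (m - 3)*(m - 1)*(m + 2)*(m + 7)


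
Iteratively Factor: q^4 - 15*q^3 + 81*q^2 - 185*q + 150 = (q - 3)*(q^3 - 12*q^2 + 45*q - 50) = (q - 5)*(q - 3)*(q^2 - 7*q + 10) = (q - 5)^2*(q - 3)*(q - 2)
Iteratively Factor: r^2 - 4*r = (r)*(r - 4)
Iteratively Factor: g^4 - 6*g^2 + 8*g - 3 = (g - 1)*(g^3 + g^2 - 5*g + 3) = (g - 1)*(g + 3)*(g^2 - 2*g + 1) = (g - 1)^2*(g + 3)*(g - 1)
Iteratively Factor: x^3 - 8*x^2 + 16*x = (x - 4)*(x^2 - 4*x) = (x - 4)^2*(x)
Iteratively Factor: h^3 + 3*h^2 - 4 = (h + 2)*(h^2 + h - 2) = (h + 2)^2*(h - 1)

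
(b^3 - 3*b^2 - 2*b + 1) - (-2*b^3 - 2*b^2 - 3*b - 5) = 3*b^3 - b^2 + b + 6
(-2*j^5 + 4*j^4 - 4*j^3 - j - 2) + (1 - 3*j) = -2*j^5 + 4*j^4 - 4*j^3 - 4*j - 1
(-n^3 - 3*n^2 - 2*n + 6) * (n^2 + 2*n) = -n^5 - 5*n^4 - 8*n^3 + 2*n^2 + 12*n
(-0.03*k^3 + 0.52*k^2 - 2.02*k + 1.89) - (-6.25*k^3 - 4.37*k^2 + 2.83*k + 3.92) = 6.22*k^3 + 4.89*k^2 - 4.85*k - 2.03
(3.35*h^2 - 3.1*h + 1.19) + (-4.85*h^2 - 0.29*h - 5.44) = -1.5*h^2 - 3.39*h - 4.25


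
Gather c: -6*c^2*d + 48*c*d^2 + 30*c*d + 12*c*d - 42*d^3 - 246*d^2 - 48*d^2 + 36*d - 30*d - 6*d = -6*c^2*d + c*(48*d^2 + 42*d) - 42*d^3 - 294*d^2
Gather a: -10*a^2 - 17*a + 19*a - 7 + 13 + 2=-10*a^2 + 2*a + 8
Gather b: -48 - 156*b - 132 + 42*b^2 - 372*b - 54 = 42*b^2 - 528*b - 234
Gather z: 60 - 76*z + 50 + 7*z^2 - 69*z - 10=7*z^2 - 145*z + 100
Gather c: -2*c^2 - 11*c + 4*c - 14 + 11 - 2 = -2*c^2 - 7*c - 5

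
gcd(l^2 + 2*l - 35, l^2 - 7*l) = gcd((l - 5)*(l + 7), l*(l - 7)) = 1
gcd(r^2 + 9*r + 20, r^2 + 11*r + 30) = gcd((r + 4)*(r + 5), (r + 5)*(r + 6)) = r + 5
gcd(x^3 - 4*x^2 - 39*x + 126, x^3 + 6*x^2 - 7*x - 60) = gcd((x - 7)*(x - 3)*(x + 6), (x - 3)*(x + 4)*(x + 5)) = x - 3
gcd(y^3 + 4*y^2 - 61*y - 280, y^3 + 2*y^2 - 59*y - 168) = y^2 - y - 56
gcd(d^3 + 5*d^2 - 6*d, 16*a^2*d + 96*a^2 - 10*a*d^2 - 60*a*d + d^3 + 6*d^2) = d + 6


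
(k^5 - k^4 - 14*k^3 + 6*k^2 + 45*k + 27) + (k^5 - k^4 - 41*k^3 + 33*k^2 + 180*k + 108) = 2*k^5 - 2*k^4 - 55*k^3 + 39*k^2 + 225*k + 135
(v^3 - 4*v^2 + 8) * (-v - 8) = -v^4 - 4*v^3 + 32*v^2 - 8*v - 64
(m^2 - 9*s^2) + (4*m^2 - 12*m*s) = 5*m^2 - 12*m*s - 9*s^2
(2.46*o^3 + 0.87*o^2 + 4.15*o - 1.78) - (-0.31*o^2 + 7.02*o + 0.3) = 2.46*o^3 + 1.18*o^2 - 2.87*o - 2.08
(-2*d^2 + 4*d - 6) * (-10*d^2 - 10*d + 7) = 20*d^4 - 20*d^3 + 6*d^2 + 88*d - 42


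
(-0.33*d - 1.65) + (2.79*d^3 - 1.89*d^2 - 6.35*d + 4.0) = 2.79*d^3 - 1.89*d^2 - 6.68*d + 2.35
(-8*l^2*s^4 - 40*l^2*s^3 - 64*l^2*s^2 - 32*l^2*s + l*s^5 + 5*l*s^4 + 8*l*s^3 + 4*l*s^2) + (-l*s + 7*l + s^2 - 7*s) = -8*l^2*s^4 - 40*l^2*s^3 - 64*l^2*s^2 - 32*l^2*s + l*s^5 + 5*l*s^4 + 8*l*s^3 + 4*l*s^2 - l*s + 7*l + s^2 - 7*s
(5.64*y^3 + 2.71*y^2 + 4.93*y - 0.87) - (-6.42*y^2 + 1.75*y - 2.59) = 5.64*y^3 + 9.13*y^2 + 3.18*y + 1.72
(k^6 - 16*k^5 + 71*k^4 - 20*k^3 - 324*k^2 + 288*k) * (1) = k^6 - 16*k^5 + 71*k^4 - 20*k^3 - 324*k^2 + 288*k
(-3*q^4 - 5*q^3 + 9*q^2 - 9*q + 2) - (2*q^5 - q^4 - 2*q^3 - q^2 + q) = -2*q^5 - 2*q^4 - 3*q^3 + 10*q^2 - 10*q + 2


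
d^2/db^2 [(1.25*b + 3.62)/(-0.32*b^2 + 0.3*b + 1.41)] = ((0.64*b - 0.3)*(1.25*b + 3.62)*(1.28*b - 0.6) + (2.4*b + 1.5668)*(-0.32*b^2 + 0.3*b + 1.41))/(-0.32*b^2 + 0.3*b + 1.41)^3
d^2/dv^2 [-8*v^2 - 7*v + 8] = -16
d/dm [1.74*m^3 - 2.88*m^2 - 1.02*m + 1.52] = 5.22*m^2 - 5.76*m - 1.02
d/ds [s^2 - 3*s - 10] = 2*s - 3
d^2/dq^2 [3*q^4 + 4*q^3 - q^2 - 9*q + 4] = 36*q^2 + 24*q - 2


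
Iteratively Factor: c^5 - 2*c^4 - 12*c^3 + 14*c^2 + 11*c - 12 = (c + 3)*(c^4 - 5*c^3 + 3*c^2 + 5*c - 4) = (c - 1)*(c + 3)*(c^3 - 4*c^2 - c + 4) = (c - 1)*(c + 1)*(c + 3)*(c^2 - 5*c + 4) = (c - 4)*(c - 1)*(c + 1)*(c + 3)*(c - 1)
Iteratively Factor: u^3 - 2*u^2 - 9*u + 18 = (u - 3)*(u^2 + u - 6) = (u - 3)*(u + 3)*(u - 2)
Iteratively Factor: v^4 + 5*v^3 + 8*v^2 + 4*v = (v + 2)*(v^3 + 3*v^2 + 2*v) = (v + 2)^2*(v^2 + v) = v*(v + 2)^2*(v + 1)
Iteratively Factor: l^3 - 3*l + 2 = (l - 1)*(l^2 + l - 2) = (l - 1)^2*(l + 2)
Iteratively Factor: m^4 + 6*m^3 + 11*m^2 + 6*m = (m + 1)*(m^3 + 5*m^2 + 6*m) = m*(m + 1)*(m^2 + 5*m + 6) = m*(m + 1)*(m + 3)*(m + 2)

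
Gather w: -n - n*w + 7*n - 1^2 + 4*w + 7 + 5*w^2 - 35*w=6*n + 5*w^2 + w*(-n - 31) + 6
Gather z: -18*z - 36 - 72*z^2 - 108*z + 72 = -72*z^2 - 126*z + 36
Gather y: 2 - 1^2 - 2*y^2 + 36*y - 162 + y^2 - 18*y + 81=-y^2 + 18*y - 80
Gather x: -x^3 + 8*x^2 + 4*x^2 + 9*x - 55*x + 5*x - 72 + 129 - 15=-x^3 + 12*x^2 - 41*x + 42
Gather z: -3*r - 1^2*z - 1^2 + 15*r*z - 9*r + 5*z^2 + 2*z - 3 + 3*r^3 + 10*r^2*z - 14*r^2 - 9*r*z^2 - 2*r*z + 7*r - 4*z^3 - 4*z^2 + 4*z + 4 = 3*r^3 - 14*r^2 - 5*r - 4*z^3 + z^2*(1 - 9*r) + z*(10*r^2 + 13*r + 5)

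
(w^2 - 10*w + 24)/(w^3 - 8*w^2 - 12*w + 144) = (w - 4)/(w^2 - 2*w - 24)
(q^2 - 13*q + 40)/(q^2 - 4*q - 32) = (q - 5)/(q + 4)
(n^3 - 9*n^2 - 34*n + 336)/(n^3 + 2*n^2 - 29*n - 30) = (n^2 - 15*n + 56)/(n^2 - 4*n - 5)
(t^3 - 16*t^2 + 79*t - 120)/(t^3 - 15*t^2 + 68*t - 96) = (t - 5)/(t - 4)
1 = 1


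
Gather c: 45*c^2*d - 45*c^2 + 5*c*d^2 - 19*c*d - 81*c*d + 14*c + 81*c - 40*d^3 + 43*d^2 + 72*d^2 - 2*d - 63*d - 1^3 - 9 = c^2*(45*d - 45) + c*(5*d^2 - 100*d + 95) - 40*d^3 + 115*d^2 - 65*d - 10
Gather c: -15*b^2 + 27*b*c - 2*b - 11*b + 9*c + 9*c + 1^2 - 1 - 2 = -15*b^2 - 13*b + c*(27*b + 18) - 2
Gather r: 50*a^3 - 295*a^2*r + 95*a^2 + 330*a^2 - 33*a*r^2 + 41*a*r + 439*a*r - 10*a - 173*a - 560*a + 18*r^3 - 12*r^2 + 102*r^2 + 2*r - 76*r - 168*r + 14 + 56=50*a^3 + 425*a^2 - 743*a + 18*r^3 + r^2*(90 - 33*a) + r*(-295*a^2 + 480*a - 242) + 70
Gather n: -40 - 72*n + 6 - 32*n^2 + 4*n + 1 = -32*n^2 - 68*n - 33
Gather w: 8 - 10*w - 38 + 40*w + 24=30*w - 6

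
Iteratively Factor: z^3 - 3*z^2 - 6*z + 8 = (z + 2)*(z^2 - 5*z + 4) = (z - 4)*(z + 2)*(z - 1)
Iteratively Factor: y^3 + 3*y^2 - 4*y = (y - 1)*(y^2 + 4*y) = y*(y - 1)*(y + 4)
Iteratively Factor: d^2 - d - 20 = (d - 5)*(d + 4)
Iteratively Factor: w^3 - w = (w + 1)*(w^2 - w) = w*(w + 1)*(w - 1)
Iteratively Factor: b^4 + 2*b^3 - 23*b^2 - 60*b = (b)*(b^3 + 2*b^2 - 23*b - 60) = b*(b - 5)*(b^2 + 7*b + 12) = b*(b - 5)*(b + 4)*(b + 3)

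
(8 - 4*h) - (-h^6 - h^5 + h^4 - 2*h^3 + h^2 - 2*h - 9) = h^6 + h^5 - h^4 + 2*h^3 - h^2 - 2*h + 17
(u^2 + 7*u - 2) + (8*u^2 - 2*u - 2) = 9*u^2 + 5*u - 4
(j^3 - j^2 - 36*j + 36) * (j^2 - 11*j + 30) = j^5 - 12*j^4 + 5*j^3 + 402*j^2 - 1476*j + 1080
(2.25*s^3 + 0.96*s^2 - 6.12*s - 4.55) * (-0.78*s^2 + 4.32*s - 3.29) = -1.755*s^5 + 8.9712*s^4 + 1.5183*s^3 - 26.0478*s^2 + 0.478800000000003*s + 14.9695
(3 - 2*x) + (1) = 4 - 2*x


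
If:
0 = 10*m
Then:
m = 0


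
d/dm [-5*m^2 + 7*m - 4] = 7 - 10*m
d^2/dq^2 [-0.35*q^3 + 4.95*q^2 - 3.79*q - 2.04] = 9.9 - 2.1*q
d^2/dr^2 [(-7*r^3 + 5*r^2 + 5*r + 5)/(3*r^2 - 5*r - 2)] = 2*(-97*r^3 + 15*r^2 - 219*r + 125)/(27*r^6 - 135*r^5 + 171*r^4 + 55*r^3 - 114*r^2 - 60*r - 8)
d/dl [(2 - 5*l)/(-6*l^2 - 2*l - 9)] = (-30*l^2 + 24*l + 49)/(36*l^4 + 24*l^3 + 112*l^2 + 36*l + 81)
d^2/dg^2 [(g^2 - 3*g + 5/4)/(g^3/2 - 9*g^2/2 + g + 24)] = (4*g^6 - 36*g^5 + 330*g^4 - 2580*g^3 + 9885*g^2 - 16542*g + 12548)/(g^9 - 27*g^8 + 249*g^7 - 693*g^6 - 2094*g^5 + 12132*g^4 + 1736*g^3 - 61632*g^2 + 13824*g + 110592)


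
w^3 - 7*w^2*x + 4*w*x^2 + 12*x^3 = (w - 6*x)*(w - 2*x)*(w + x)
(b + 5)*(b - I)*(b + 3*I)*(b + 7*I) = b^4 + 5*b^3 + 9*I*b^3 - 11*b^2 + 45*I*b^2 - 55*b + 21*I*b + 105*I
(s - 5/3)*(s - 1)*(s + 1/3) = s^3 - 7*s^2/3 + 7*s/9 + 5/9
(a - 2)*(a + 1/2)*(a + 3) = a^3 + 3*a^2/2 - 11*a/2 - 3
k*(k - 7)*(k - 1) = k^3 - 8*k^2 + 7*k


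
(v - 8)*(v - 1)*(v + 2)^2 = v^4 - 5*v^3 - 24*v^2 - 4*v + 32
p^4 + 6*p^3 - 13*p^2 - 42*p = p*(p - 3)*(p + 2)*(p + 7)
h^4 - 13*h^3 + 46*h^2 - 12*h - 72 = (h - 6)^2*(h - 2)*(h + 1)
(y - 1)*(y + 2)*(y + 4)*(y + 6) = y^4 + 11*y^3 + 32*y^2 + 4*y - 48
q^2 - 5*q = q*(q - 5)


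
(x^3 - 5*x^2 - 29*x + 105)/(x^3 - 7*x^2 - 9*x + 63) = (x + 5)/(x + 3)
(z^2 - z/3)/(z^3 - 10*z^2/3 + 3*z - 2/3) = z/(z^2 - 3*z + 2)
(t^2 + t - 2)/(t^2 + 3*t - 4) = (t + 2)/(t + 4)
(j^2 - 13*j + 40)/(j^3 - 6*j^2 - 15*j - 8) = (j - 5)/(j^2 + 2*j + 1)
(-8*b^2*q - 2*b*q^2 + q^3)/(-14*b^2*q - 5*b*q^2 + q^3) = (-4*b + q)/(-7*b + q)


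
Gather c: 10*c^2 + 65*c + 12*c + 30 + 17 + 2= 10*c^2 + 77*c + 49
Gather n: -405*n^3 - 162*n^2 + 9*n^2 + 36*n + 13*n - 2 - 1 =-405*n^3 - 153*n^2 + 49*n - 3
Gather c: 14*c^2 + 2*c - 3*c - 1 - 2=14*c^2 - c - 3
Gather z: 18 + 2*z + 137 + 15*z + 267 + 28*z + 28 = 45*z + 450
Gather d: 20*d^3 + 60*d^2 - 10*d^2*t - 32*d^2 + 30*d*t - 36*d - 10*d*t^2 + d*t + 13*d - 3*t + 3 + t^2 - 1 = 20*d^3 + d^2*(28 - 10*t) + d*(-10*t^2 + 31*t - 23) + t^2 - 3*t + 2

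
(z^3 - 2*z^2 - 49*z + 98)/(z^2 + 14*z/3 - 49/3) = 3*(z^2 - 9*z + 14)/(3*z - 7)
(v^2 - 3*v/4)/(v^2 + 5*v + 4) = v*(4*v - 3)/(4*(v^2 + 5*v + 4))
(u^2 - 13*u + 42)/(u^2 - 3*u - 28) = (u - 6)/(u + 4)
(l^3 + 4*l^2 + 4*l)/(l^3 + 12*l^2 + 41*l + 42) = l*(l + 2)/(l^2 + 10*l + 21)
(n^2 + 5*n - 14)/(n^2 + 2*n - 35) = (n - 2)/(n - 5)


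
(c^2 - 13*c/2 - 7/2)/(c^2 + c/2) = (c - 7)/c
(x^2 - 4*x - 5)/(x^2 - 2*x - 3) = (x - 5)/(x - 3)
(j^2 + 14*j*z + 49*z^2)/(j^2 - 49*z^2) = (-j - 7*z)/(-j + 7*z)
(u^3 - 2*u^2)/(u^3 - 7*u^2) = (u - 2)/(u - 7)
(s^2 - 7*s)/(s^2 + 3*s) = (s - 7)/(s + 3)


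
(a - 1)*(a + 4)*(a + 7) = a^3 + 10*a^2 + 17*a - 28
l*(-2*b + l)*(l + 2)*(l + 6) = -2*b*l^3 - 16*b*l^2 - 24*b*l + l^4 + 8*l^3 + 12*l^2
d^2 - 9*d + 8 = (d - 8)*(d - 1)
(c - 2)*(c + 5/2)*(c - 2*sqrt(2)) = c^3 - 2*sqrt(2)*c^2 + c^2/2 - 5*c - sqrt(2)*c + 10*sqrt(2)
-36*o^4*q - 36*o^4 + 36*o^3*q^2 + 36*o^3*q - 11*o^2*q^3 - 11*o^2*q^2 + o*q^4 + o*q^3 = (-6*o + q)*(-3*o + q)*(-2*o + q)*(o*q + o)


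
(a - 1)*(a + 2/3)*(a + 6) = a^3 + 17*a^2/3 - 8*a/3 - 4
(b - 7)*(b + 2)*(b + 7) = b^3 + 2*b^2 - 49*b - 98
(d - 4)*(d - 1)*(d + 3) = d^3 - 2*d^2 - 11*d + 12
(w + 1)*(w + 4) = w^2 + 5*w + 4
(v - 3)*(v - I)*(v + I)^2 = v^4 - 3*v^3 + I*v^3 + v^2 - 3*I*v^2 - 3*v + I*v - 3*I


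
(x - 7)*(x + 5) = x^2 - 2*x - 35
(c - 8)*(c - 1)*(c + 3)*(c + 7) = c^4 + c^3 - 61*c^2 - 109*c + 168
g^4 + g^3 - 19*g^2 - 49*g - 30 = (g - 5)*(g + 1)*(g + 2)*(g + 3)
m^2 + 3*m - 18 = (m - 3)*(m + 6)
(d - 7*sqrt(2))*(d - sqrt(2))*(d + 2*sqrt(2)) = d^3 - 6*sqrt(2)*d^2 - 18*d + 28*sqrt(2)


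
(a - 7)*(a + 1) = a^2 - 6*a - 7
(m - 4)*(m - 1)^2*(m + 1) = m^4 - 5*m^3 + 3*m^2 + 5*m - 4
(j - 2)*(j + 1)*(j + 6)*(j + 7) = j^4 + 12*j^3 + 27*j^2 - 68*j - 84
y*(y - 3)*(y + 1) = y^3 - 2*y^2 - 3*y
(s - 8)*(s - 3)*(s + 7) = s^3 - 4*s^2 - 53*s + 168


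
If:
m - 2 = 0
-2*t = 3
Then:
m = 2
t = -3/2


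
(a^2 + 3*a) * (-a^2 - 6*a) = -a^4 - 9*a^3 - 18*a^2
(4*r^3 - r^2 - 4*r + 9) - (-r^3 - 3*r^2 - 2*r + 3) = 5*r^3 + 2*r^2 - 2*r + 6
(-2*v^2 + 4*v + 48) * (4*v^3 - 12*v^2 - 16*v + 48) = -8*v^5 + 40*v^4 + 176*v^3 - 736*v^2 - 576*v + 2304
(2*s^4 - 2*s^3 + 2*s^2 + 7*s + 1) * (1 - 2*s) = -4*s^5 + 6*s^4 - 6*s^3 - 12*s^2 + 5*s + 1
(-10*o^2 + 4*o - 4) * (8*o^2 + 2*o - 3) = -80*o^4 + 12*o^3 + 6*o^2 - 20*o + 12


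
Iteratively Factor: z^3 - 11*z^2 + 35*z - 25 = (z - 5)*(z^2 - 6*z + 5) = (z - 5)*(z - 1)*(z - 5)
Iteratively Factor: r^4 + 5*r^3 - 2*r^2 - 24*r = (r)*(r^3 + 5*r^2 - 2*r - 24) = r*(r + 3)*(r^2 + 2*r - 8) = r*(r - 2)*(r + 3)*(r + 4)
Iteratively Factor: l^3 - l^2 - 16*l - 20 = (l + 2)*(l^2 - 3*l - 10) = (l - 5)*(l + 2)*(l + 2)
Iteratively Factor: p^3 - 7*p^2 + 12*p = (p)*(p^2 - 7*p + 12) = p*(p - 3)*(p - 4)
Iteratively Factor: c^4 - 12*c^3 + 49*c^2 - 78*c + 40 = (c - 4)*(c^3 - 8*c^2 + 17*c - 10) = (c - 5)*(c - 4)*(c^2 - 3*c + 2) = (c - 5)*(c - 4)*(c - 2)*(c - 1)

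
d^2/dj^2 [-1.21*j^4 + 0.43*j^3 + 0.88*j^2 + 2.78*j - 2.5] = -14.52*j^2 + 2.58*j + 1.76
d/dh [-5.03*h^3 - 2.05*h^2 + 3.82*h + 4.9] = -15.09*h^2 - 4.1*h + 3.82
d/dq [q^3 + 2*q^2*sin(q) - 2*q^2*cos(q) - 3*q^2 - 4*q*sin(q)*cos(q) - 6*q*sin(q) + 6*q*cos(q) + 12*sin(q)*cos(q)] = 2*sqrt(2)*q^2*sin(q + pi/4) + 3*q^2 - 2*q*sin(q) - 10*q*cos(q) - 4*q*cos(2*q) - 6*q - 2*sin(2*q) + 12*cos(2*q) + 6*sqrt(2)*cos(q + pi/4)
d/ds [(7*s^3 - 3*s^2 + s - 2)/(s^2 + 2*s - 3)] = (7*s^4 + 28*s^3 - 70*s^2 + 22*s + 1)/(s^4 + 4*s^3 - 2*s^2 - 12*s + 9)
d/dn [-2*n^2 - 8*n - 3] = -4*n - 8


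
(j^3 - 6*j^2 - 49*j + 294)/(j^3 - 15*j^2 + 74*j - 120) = (j^2 - 49)/(j^2 - 9*j + 20)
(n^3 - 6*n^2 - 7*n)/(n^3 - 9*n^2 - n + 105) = n*(n + 1)/(n^2 - 2*n - 15)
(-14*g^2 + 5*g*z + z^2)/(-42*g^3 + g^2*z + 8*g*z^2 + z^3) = 1/(3*g + z)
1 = 1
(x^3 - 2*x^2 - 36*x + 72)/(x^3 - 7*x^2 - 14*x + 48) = (x^2 - 36)/(x^2 - 5*x - 24)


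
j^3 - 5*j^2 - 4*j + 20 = (j - 5)*(j - 2)*(j + 2)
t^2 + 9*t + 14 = (t + 2)*(t + 7)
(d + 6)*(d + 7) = d^2 + 13*d + 42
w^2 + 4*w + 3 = (w + 1)*(w + 3)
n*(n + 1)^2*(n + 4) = n^4 + 6*n^3 + 9*n^2 + 4*n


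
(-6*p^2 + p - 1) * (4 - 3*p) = 18*p^3 - 27*p^2 + 7*p - 4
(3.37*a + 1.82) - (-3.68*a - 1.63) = 7.05*a + 3.45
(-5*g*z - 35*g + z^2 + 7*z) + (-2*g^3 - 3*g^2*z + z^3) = -2*g^3 - 3*g^2*z - 5*g*z - 35*g + z^3 + z^2 + 7*z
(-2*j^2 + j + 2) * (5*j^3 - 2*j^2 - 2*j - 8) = -10*j^5 + 9*j^4 + 12*j^3 + 10*j^2 - 12*j - 16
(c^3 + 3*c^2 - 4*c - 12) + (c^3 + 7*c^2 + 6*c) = 2*c^3 + 10*c^2 + 2*c - 12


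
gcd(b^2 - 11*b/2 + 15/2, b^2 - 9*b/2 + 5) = b - 5/2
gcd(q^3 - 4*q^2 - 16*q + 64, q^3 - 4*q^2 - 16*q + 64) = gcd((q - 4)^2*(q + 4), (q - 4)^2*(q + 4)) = q^3 - 4*q^2 - 16*q + 64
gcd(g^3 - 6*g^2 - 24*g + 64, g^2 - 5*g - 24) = g - 8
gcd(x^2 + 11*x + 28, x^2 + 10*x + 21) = x + 7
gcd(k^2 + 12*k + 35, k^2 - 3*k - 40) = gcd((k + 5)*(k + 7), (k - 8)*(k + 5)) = k + 5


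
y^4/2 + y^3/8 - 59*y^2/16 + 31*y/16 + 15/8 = (y/2 + 1/4)*(y - 2)*(y - 5/4)*(y + 3)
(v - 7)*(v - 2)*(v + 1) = v^3 - 8*v^2 + 5*v + 14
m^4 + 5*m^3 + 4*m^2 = m^2*(m + 1)*(m + 4)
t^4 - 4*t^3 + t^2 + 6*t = t*(t - 3)*(t - 2)*(t + 1)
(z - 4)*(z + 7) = z^2 + 3*z - 28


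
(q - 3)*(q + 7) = q^2 + 4*q - 21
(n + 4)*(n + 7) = n^2 + 11*n + 28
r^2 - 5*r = r*(r - 5)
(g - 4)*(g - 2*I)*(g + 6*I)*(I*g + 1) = I*g^4 - 3*g^3 - 4*I*g^3 + 12*g^2 + 16*I*g^2 + 12*g - 64*I*g - 48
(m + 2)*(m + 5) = m^2 + 7*m + 10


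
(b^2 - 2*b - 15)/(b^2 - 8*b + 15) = (b + 3)/(b - 3)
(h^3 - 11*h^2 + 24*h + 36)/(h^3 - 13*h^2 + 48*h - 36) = (h + 1)/(h - 1)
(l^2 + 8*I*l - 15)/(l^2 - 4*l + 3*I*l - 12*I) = (l + 5*I)/(l - 4)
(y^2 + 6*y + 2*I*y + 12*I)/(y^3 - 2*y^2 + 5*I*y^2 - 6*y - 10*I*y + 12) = (y + 6)/(y^2 + y*(-2 + 3*I) - 6*I)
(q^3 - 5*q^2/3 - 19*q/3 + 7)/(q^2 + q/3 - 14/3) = (q^2 - 4*q + 3)/(q - 2)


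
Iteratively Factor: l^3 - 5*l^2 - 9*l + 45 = (l - 3)*(l^2 - 2*l - 15) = (l - 3)*(l + 3)*(l - 5)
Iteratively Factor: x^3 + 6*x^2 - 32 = (x + 4)*(x^2 + 2*x - 8) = (x + 4)^2*(x - 2)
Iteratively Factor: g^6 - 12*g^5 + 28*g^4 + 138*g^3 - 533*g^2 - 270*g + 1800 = (g - 4)*(g^5 - 8*g^4 - 4*g^3 + 122*g^2 - 45*g - 450) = (g - 5)*(g - 4)*(g^4 - 3*g^3 - 19*g^2 + 27*g + 90) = (g - 5)^2*(g - 4)*(g^3 + 2*g^2 - 9*g - 18) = (g - 5)^2*(g - 4)*(g - 3)*(g^2 + 5*g + 6) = (g - 5)^2*(g - 4)*(g - 3)*(g + 2)*(g + 3)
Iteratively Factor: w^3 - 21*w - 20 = (w + 4)*(w^2 - 4*w - 5) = (w - 5)*(w + 4)*(w + 1)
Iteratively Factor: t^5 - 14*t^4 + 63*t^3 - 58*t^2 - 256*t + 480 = (t + 2)*(t^4 - 16*t^3 + 95*t^2 - 248*t + 240) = (t - 3)*(t + 2)*(t^3 - 13*t^2 + 56*t - 80) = (t - 5)*(t - 3)*(t + 2)*(t^2 - 8*t + 16) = (t - 5)*(t - 4)*(t - 3)*(t + 2)*(t - 4)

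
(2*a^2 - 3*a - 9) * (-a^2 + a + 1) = -2*a^4 + 5*a^3 + 8*a^2 - 12*a - 9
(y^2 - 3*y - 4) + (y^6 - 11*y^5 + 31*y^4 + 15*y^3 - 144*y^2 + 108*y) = y^6 - 11*y^5 + 31*y^4 + 15*y^3 - 143*y^2 + 105*y - 4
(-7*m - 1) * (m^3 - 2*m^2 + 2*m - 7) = -7*m^4 + 13*m^3 - 12*m^2 + 47*m + 7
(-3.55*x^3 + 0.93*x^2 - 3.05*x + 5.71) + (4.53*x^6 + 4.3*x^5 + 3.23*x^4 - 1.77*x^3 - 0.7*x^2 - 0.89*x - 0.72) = 4.53*x^6 + 4.3*x^5 + 3.23*x^4 - 5.32*x^3 + 0.23*x^2 - 3.94*x + 4.99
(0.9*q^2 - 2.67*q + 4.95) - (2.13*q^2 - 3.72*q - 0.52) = -1.23*q^2 + 1.05*q + 5.47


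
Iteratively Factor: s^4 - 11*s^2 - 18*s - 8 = (s + 1)*(s^3 - s^2 - 10*s - 8) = (s + 1)*(s + 2)*(s^2 - 3*s - 4) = (s - 4)*(s + 1)*(s + 2)*(s + 1)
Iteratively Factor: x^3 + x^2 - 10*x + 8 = (x - 2)*(x^2 + 3*x - 4) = (x - 2)*(x - 1)*(x + 4)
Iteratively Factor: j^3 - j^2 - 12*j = (j - 4)*(j^2 + 3*j) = j*(j - 4)*(j + 3)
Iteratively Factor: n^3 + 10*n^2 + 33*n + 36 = (n + 4)*(n^2 + 6*n + 9) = (n + 3)*(n + 4)*(n + 3)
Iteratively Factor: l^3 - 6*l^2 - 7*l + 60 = (l - 4)*(l^2 - 2*l - 15) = (l - 5)*(l - 4)*(l + 3)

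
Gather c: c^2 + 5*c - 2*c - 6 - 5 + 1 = c^2 + 3*c - 10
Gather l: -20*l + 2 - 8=-20*l - 6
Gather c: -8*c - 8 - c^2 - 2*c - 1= -c^2 - 10*c - 9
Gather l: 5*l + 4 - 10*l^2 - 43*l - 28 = -10*l^2 - 38*l - 24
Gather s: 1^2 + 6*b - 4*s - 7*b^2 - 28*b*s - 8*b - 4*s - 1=-7*b^2 - 2*b + s*(-28*b - 8)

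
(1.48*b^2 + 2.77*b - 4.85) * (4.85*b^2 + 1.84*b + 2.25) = 7.178*b^4 + 16.1577*b^3 - 15.0957*b^2 - 2.6915*b - 10.9125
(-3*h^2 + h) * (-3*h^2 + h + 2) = 9*h^4 - 6*h^3 - 5*h^2 + 2*h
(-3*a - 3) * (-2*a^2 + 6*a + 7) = 6*a^3 - 12*a^2 - 39*a - 21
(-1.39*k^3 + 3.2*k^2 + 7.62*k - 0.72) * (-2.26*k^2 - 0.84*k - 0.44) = 3.1414*k^5 - 6.0644*k^4 - 19.2976*k^3 - 6.1816*k^2 - 2.748*k + 0.3168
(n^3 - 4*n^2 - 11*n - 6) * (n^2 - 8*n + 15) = n^5 - 12*n^4 + 36*n^3 + 22*n^2 - 117*n - 90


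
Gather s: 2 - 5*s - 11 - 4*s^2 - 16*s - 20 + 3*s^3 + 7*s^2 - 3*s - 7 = 3*s^3 + 3*s^2 - 24*s - 36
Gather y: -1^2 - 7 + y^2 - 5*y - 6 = y^2 - 5*y - 14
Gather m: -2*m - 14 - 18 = -2*m - 32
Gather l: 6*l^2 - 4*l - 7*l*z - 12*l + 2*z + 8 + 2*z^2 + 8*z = 6*l^2 + l*(-7*z - 16) + 2*z^2 + 10*z + 8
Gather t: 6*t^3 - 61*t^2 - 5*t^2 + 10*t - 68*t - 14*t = 6*t^3 - 66*t^2 - 72*t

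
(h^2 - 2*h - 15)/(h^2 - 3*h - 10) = (h + 3)/(h + 2)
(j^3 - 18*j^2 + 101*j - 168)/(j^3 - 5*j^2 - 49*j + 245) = (j^2 - 11*j + 24)/(j^2 + 2*j - 35)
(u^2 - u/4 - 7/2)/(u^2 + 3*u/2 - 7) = (4*u + 7)/(2*(2*u + 7))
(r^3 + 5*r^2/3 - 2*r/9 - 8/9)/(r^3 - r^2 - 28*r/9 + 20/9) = (3*r^2 + 7*r + 4)/(3*r^2 - r - 10)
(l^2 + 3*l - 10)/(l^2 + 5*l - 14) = (l + 5)/(l + 7)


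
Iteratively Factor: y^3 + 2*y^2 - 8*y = (y - 2)*(y^2 + 4*y) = (y - 2)*(y + 4)*(y)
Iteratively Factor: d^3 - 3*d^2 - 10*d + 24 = (d - 4)*(d^2 + d - 6) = (d - 4)*(d - 2)*(d + 3)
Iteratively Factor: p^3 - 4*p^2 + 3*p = (p - 3)*(p^2 - p) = (p - 3)*(p - 1)*(p)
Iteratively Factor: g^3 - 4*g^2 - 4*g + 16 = (g - 4)*(g^2 - 4) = (g - 4)*(g + 2)*(g - 2)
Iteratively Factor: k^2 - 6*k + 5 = (k - 1)*(k - 5)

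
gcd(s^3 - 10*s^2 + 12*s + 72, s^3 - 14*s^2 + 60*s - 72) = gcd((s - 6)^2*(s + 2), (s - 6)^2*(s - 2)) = s^2 - 12*s + 36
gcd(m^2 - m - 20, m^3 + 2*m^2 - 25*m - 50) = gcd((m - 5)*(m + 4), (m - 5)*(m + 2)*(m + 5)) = m - 5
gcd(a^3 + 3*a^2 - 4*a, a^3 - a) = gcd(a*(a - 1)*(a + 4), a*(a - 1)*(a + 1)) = a^2 - a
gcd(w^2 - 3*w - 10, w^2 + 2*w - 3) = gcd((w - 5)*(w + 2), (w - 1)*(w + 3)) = 1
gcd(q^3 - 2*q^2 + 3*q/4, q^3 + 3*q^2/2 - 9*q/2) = q^2 - 3*q/2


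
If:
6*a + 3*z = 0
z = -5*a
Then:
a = 0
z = 0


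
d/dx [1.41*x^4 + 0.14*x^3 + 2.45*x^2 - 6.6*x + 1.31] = 5.64*x^3 + 0.42*x^2 + 4.9*x - 6.6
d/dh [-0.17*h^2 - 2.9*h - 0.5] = -0.34*h - 2.9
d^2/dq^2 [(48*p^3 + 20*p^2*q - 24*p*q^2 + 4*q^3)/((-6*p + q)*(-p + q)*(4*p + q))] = 24*p*(1952*p^6 + 1440*p^5*q - 1356*p^4*q^2 + 609*p^3*q^3 - 171*p^2*q^4 + 27*p*q^5 - q^6)/(13824*p^9 - 38016*p^8*q + 29664*p^7*q^2 + 584*p^6*q^3 - 6876*p^5*q^4 + 426*p^4*q^5 + 441*p^3*q^6 - 39*p^2*q^7 - 9*p*q^8 + q^9)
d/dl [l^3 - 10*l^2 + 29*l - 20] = 3*l^2 - 20*l + 29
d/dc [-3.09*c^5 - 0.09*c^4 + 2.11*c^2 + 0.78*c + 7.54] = -15.45*c^4 - 0.36*c^3 + 4.22*c + 0.78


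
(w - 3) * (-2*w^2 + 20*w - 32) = -2*w^3 + 26*w^2 - 92*w + 96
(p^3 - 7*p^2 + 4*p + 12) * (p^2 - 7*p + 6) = p^5 - 14*p^4 + 59*p^3 - 58*p^2 - 60*p + 72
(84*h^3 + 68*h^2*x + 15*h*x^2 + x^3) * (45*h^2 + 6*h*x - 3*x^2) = 3780*h^5 + 3564*h^4*x + 831*h^3*x^2 - 69*h^2*x^3 - 39*h*x^4 - 3*x^5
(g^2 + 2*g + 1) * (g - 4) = g^3 - 2*g^2 - 7*g - 4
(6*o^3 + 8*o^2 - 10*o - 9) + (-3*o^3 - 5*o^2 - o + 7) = 3*o^3 + 3*o^2 - 11*o - 2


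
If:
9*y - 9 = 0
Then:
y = 1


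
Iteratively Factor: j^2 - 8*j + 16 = (j - 4)*(j - 4)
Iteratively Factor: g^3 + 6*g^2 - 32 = (g + 4)*(g^2 + 2*g - 8) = (g + 4)^2*(g - 2)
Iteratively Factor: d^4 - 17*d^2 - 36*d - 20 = (d + 1)*(d^3 - d^2 - 16*d - 20) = (d + 1)*(d + 2)*(d^2 - 3*d - 10) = (d - 5)*(d + 1)*(d + 2)*(d + 2)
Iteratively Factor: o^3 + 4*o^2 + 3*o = (o)*(o^2 + 4*o + 3) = o*(o + 1)*(o + 3)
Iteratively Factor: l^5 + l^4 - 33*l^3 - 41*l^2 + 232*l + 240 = (l + 4)*(l^4 - 3*l^3 - 21*l^2 + 43*l + 60) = (l - 5)*(l + 4)*(l^3 + 2*l^2 - 11*l - 12) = (l - 5)*(l + 4)^2*(l^2 - 2*l - 3) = (l - 5)*(l + 1)*(l + 4)^2*(l - 3)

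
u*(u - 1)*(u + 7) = u^3 + 6*u^2 - 7*u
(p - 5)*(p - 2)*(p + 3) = p^3 - 4*p^2 - 11*p + 30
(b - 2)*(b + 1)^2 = b^3 - 3*b - 2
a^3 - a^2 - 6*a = a*(a - 3)*(a + 2)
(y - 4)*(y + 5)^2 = y^3 + 6*y^2 - 15*y - 100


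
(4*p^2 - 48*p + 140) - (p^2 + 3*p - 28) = 3*p^2 - 51*p + 168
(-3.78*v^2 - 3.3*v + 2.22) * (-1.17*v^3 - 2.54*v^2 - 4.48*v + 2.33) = 4.4226*v^5 + 13.4622*v^4 + 22.719*v^3 + 0.3378*v^2 - 17.6346*v + 5.1726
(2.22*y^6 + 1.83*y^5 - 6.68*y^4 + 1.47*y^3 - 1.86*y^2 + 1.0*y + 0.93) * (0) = 0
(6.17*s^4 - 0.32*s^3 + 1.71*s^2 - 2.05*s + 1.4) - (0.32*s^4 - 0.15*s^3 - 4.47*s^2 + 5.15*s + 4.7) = 5.85*s^4 - 0.17*s^3 + 6.18*s^2 - 7.2*s - 3.3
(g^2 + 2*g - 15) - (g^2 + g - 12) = g - 3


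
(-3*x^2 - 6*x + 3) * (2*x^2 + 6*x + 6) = -6*x^4 - 30*x^3 - 48*x^2 - 18*x + 18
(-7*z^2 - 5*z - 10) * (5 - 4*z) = 28*z^3 - 15*z^2 + 15*z - 50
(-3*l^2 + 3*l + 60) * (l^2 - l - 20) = -3*l^4 + 6*l^3 + 117*l^2 - 120*l - 1200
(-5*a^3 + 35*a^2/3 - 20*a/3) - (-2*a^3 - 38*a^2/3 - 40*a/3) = -3*a^3 + 73*a^2/3 + 20*a/3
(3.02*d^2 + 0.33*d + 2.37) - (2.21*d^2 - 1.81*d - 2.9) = 0.81*d^2 + 2.14*d + 5.27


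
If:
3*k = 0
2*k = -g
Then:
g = 0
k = 0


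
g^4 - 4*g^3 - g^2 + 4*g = g*(g - 4)*(g - 1)*(g + 1)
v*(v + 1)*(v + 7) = v^3 + 8*v^2 + 7*v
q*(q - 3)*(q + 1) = q^3 - 2*q^2 - 3*q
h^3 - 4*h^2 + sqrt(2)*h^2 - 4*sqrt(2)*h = h*(h - 4)*(h + sqrt(2))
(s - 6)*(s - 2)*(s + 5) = s^3 - 3*s^2 - 28*s + 60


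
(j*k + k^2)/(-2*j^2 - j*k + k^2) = -k/(2*j - k)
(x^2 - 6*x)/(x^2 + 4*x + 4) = x*(x - 6)/(x^2 + 4*x + 4)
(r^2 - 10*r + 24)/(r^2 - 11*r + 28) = (r - 6)/(r - 7)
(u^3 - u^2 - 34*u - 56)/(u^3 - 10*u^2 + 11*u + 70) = (u + 4)/(u - 5)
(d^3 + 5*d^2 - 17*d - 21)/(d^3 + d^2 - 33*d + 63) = (d + 1)/(d - 3)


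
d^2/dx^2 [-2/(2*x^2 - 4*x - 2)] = 2*(-x^2 + 2*x + 4*(x - 1)^2 + 1)/(-x^2 + 2*x + 1)^3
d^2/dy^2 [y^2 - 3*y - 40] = 2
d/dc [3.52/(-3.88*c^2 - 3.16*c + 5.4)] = (27.3152*c + 11.1232)/(3.88*c^2 + 3.16*c - 5.4)^2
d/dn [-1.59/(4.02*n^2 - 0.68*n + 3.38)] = (12.7836*n - 1.0812)/(4.02*n^2 - 0.68*n + 3.38)^2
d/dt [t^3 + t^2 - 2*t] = 3*t^2 + 2*t - 2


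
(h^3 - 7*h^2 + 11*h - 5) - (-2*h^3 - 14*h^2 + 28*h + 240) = 3*h^3 + 7*h^2 - 17*h - 245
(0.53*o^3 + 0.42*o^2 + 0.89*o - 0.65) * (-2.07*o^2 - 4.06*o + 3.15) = -1.0971*o^5 - 3.0212*o^4 - 1.878*o^3 - 0.9449*o^2 + 5.4425*o - 2.0475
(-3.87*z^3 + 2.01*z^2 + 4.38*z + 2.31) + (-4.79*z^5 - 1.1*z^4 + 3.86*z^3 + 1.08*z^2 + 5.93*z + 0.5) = -4.79*z^5 - 1.1*z^4 - 0.0100000000000002*z^3 + 3.09*z^2 + 10.31*z + 2.81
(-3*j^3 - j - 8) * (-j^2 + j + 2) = 3*j^5 - 3*j^4 - 5*j^3 + 7*j^2 - 10*j - 16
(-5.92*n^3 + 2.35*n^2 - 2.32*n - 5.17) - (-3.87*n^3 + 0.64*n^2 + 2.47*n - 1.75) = -2.05*n^3 + 1.71*n^2 - 4.79*n - 3.42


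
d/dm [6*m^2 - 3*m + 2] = 12*m - 3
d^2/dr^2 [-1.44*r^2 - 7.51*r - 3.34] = -2.88000000000000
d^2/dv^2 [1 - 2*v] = 0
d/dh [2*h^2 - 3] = 4*h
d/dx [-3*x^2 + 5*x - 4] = 5 - 6*x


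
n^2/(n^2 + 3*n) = n/(n + 3)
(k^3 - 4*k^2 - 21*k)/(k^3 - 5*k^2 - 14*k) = (k + 3)/(k + 2)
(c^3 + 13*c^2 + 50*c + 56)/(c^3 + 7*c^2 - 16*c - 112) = (c + 2)/(c - 4)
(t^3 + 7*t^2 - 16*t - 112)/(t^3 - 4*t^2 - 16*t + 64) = (t + 7)/(t - 4)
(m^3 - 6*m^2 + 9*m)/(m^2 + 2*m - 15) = m*(m - 3)/(m + 5)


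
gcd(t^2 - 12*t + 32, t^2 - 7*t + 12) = t - 4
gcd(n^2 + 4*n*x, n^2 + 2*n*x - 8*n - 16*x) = 1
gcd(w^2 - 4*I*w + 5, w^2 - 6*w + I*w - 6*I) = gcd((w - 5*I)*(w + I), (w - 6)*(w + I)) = w + I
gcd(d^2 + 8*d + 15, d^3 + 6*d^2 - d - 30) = d^2 + 8*d + 15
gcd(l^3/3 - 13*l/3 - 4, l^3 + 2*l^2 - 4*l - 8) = 1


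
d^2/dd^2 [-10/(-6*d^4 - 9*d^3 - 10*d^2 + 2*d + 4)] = 20*(-(36*d^2 + 27*d + 10)*(6*d^4 + 9*d^3 + 10*d^2 - 2*d - 4) + (24*d^3 + 27*d^2 + 20*d - 2)^2)/(6*d^4 + 9*d^3 + 10*d^2 - 2*d - 4)^3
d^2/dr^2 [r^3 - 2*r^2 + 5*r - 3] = 6*r - 4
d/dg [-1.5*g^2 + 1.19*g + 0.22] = 1.19 - 3.0*g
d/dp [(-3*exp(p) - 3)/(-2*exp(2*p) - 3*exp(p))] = 3*(-2*exp(2*p) - 4*exp(p) - 3)*exp(-p)/(4*exp(2*p) + 12*exp(p) + 9)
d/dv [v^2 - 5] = 2*v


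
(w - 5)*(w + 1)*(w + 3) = w^3 - w^2 - 17*w - 15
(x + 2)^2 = x^2 + 4*x + 4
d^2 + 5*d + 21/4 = (d + 3/2)*(d + 7/2)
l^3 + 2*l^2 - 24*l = l*(l - 4)*(l + 6)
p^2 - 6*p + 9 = (p - 3)^2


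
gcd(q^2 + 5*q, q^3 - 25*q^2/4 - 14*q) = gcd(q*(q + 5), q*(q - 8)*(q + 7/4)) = q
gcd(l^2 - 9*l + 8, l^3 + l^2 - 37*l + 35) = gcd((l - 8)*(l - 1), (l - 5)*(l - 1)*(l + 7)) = l - 1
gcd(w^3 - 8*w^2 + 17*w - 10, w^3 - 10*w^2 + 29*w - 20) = w^2 - 6*w + 5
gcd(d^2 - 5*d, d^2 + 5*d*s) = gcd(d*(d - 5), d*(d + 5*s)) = d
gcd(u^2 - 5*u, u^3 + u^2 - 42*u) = u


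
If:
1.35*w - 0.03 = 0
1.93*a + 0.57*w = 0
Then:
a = -0.01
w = 0.02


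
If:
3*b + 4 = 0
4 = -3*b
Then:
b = -4/3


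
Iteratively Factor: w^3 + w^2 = (w)*(w^2 + w) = w*(w + 1)*(w)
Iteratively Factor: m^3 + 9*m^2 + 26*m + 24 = (m + 2)*(m^2 + 7*m + 12) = (m + 2)*(m + 3)*(m + 4)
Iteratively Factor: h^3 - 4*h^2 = (h)*(h^2 - 4*h) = h^2*(h - 4)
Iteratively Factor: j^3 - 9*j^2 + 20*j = (j)*(j^2 - 9*j + 20) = j*(j - 5)*(j - 4)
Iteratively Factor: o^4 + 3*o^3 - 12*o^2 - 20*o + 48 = (o + 3)*(o^3 - 12*o + 16) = (o - 2)*(o + 3)*(o^2 + 2*o - 8) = (o - 2)*(o + 3)*(o + 4)*(o - 2)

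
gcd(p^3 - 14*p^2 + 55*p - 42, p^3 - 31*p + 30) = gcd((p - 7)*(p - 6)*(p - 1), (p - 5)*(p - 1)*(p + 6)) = p - 1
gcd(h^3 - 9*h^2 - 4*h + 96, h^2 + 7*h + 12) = h + 3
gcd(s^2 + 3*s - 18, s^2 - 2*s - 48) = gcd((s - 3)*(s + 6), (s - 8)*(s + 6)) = s + 6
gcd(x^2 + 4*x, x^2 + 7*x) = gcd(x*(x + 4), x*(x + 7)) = x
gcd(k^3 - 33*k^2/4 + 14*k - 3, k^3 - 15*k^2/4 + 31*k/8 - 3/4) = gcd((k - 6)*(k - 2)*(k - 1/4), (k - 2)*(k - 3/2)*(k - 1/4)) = k^2 - 9*k/4 + 1/2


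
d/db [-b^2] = -2*b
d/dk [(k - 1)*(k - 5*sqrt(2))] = 2*k - 5*sqrt(2) - 1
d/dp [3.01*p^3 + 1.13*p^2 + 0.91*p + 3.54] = 9.03*p^2 + 2.26*p + 0.91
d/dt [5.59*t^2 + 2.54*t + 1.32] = 11.18*t + 2.54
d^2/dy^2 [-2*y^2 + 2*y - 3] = -4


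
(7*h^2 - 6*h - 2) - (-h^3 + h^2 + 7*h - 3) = h^3 + 6*h^2 - 13*h + 1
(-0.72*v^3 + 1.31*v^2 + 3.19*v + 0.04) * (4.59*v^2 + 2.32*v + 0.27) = -3.3048*v^5 + 4.3425*v^4 + 17.4869*v^3 + 7.9381*v^2 + 0.9541*v + 0.0108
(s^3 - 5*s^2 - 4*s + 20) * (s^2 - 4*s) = s^5 - 9*s^4 + 16*s^3 + 36*s^2 - 80*s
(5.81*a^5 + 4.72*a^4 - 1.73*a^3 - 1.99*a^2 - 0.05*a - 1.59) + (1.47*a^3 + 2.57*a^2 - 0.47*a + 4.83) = 5.81*a^5 + 4.72*a^4 - 0.26*a^3 + 0.58*a^2 - 0.52*a + 3.24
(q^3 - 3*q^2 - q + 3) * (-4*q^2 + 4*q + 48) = -4*q^5 + 16*q^4 + 40*q^3 - 160*q^2 - 36*q + 144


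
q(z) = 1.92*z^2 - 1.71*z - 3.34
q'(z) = 3.84*z - 1.71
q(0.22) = -3.62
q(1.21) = -2.60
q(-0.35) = -2.51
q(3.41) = 13.15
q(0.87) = -3.37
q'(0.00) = -1.71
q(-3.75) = 30.07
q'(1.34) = 3.44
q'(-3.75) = -16.11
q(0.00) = -3.34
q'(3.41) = 11.38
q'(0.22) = -0.87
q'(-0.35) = -3.05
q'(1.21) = 2.94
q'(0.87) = 1.63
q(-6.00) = 76.04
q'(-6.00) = -24.75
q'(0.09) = -1.36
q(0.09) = -3.48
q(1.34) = -2.18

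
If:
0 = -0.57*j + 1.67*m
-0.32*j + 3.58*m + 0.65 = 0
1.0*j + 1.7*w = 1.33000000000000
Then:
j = -0.72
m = -0.25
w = 1.21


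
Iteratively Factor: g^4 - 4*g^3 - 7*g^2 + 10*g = (g + 2)*(g^3 - 6*g^2 + 5*g) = (g - 1)*(g + 2)*(g^2 - 5*g) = g*(g - 1)*(g + 2)*(g - 5)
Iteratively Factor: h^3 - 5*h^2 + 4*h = (h - 4)*(h^2 - h) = (h - 4)*(h - 1)*(h)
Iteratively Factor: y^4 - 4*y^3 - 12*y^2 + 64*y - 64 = (y - 2)*(y^3 - 2*y^2 - 16*y + 32) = (y - 2)^2*(y^2 - 16) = (y - 2)^2*(y + 4)*(y - 4)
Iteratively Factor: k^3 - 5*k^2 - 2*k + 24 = (k - 3)*(k^2 - 2*k - 8) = (k - 4)*(k - 3)*(k + 2)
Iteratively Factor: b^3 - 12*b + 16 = (b + 4)*(b^2 - 4*b + 4) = (b - 2)*(b + 4)*(b - 2)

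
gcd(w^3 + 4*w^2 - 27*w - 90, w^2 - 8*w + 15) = w - 5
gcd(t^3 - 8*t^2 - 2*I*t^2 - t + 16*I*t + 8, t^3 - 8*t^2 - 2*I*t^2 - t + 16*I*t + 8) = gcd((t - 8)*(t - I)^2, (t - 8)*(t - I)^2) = t^3 + t^2*(-8 - 2*I) + t*(-1 + 16*I) + 8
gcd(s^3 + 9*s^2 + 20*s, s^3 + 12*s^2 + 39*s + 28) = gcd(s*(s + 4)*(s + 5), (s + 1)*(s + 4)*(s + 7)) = s + 4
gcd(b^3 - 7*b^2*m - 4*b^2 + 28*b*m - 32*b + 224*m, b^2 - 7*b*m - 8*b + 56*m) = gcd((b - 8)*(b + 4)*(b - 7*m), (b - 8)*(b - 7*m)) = b^2 - 7*b*m - 8*b + 56*m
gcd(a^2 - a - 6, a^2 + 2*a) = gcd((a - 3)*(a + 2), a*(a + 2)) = a + 2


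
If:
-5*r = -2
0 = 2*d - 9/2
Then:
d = 9/4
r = 2/5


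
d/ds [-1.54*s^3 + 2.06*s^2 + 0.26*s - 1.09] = -4.62*s^2 + 4.12*s + 0.26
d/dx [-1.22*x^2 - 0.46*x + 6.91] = -2.44*x - 0.46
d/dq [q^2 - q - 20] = 2*q - 1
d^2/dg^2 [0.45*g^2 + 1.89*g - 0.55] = 0.900000000000000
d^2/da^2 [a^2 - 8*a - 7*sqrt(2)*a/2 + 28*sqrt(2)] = 2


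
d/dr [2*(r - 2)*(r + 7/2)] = 4*r + 3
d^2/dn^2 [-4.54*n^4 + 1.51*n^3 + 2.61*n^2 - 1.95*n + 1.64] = -54.48*n^2 + 9.06*n + 5.22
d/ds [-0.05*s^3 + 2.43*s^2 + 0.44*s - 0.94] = -0.15*s^2 + 4.86*s + 0.44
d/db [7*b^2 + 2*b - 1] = 14*b + 2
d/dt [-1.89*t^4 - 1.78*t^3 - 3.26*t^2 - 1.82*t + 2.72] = -7.56*t^3 - 5.34*t^2 - 6.52*t - 1.82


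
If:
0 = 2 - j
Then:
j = 2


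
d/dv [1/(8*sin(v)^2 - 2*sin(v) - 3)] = 2*(1 - 8*sin(v))*cos(v)/(-8*sin(v)^2 + 2*sin(v) + 3)^2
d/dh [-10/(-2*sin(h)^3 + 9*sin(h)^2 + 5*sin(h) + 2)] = 10*(-6*sin(h)^2 + 18*sin(h) + 5)*cos(h)/(-2*sin(h)^3 + 9*sin(h)^2 + 5*sin(h) + 2)^2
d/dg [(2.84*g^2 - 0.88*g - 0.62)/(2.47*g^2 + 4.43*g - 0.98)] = (14.7548*g^2 - 2.5036*g + 3.609)/(6.1009*g^4 + 21.8842*g^3 + 14.7837*g^2 - 8.6828*g + 0.9604)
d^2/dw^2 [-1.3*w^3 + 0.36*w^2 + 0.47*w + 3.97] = 0.72 - 7.8*w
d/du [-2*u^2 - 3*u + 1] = -4*u - 3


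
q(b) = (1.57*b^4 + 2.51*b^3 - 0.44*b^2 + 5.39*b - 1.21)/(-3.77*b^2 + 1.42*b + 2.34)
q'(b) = (7.54*b - 1.42)*(1.57*b^4 + 2.51*b^3 - 0.44*b^2 + 5.39*b - 1.21)/(-3.77*b^2 + 1.42*b + 2.34)^2 + (6.28*b^3 + 7.53*b^2 - 0.88*b + 5.39)/(-3.77*b^2 + 1.42*b + 2.34)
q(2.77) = -6.89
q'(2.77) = -2.65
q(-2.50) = -0.19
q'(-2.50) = 1.60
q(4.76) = -14.30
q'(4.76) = -4.67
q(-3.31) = -1.68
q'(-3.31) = 2.12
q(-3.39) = -1.86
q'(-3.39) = 2.18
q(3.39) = -8.77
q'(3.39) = -3.37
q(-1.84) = 0.79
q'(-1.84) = 1.43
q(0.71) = 2.55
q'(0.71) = 14.40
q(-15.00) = -81.67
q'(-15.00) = 11.68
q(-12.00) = -50.38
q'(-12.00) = 9.19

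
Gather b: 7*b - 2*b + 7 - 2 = 5*b + 5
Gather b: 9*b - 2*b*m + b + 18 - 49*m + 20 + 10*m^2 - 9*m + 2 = b*(10 - 2*m) + 10*m^2 - 58*m + 40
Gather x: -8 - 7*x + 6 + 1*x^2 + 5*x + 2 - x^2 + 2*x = 0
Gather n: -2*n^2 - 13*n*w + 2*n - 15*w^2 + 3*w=-2*n^2 + n*(2 - 13*w) - 15*w^2 + 3*w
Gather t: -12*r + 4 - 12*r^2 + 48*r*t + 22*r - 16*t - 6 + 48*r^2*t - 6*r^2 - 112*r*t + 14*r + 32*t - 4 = -18*r^2 + 24*r + t*(48*r^2 - 64*r + 16) - 6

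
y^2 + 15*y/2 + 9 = (y + 3/2)*(y + 6)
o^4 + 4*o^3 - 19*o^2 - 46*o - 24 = (o - 4)*(o + 1)^2*(o + 6)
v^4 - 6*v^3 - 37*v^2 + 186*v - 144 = (v - 8)*(v - 3)*(v - 1)*(v + 6)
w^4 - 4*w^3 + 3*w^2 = w^2*(w - 3)*(w - 1)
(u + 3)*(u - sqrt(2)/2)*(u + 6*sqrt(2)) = u^3 + 3*u^2 + 11*sqrt(2)*u^2/2 - 6*u + 33*sqrt(2)*u/2 - 18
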